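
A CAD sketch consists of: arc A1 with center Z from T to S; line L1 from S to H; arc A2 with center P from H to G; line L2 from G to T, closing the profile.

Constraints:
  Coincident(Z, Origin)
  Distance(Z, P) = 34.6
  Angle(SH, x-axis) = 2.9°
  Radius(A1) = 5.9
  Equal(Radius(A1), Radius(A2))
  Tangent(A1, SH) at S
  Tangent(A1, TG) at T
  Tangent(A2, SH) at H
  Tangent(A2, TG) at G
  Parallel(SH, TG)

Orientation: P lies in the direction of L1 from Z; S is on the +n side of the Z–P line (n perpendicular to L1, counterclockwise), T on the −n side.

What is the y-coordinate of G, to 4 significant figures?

-4.142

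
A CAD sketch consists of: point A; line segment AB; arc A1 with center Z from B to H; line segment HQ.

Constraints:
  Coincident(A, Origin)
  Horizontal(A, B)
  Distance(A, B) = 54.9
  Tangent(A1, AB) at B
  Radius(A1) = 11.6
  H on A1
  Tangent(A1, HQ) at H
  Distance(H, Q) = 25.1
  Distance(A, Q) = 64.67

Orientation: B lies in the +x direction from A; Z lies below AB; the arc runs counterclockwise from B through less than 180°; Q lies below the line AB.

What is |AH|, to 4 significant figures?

46.40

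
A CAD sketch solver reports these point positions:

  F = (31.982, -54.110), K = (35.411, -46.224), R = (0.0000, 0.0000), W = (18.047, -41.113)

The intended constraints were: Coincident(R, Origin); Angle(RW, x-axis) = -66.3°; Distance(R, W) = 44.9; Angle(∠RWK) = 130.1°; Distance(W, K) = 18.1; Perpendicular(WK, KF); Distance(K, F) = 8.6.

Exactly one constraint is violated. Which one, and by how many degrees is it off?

Perpendicular(WK, KF) — off by 7.10°.

R = (0.00, 0.00) ✓; RW at -66.30° ✓; |RW| = 44.90 ✓; ∠RWK = 130.1° ✓; |WK| = 18.10 ✓; ∠(WK, KF) = 97.10° ✗; |KF| = 8.599 ✓.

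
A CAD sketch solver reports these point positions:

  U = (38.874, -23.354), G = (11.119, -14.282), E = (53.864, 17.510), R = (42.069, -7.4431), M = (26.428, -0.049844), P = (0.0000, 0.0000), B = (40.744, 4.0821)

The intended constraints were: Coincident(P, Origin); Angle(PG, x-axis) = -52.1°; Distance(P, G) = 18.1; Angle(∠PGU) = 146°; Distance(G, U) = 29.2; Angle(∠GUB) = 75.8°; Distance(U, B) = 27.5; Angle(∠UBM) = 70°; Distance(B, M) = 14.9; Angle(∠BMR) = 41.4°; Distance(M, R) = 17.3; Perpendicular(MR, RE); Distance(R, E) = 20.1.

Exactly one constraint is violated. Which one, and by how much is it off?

Distance(R, E) = 20.1 — off by 7.50.

P = (0.00, 0.00) ✓; PG at -52.10° ✓; |PG| = 18.10 ✓; ∠PGU = 146.0° ✓; |GU| = 29.20 ✓; ∠GUB = 75.80° ✓; |UB| = 27.50 ✓; ∠UBM = 70.00° ✓; |BM| = 14.90 ✓; ∠BMR = 41.40° ✓; |MR| = 17.30 ✓; ∠(MR, RE) = 90.00° ✓; |RE| = 27.60 ✗.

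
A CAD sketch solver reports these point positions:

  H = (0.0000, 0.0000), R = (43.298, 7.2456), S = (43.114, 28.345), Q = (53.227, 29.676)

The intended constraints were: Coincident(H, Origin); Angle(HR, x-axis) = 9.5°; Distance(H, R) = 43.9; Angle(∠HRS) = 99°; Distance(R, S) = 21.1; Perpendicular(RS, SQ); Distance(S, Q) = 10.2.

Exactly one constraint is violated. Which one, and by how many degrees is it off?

Perpendicular(RS, SQ) — off by 7.00°.

H = (0.00, 0.00) ✓; HR at 9.500° ✓; |HR| = 43.90 ✓; ∠HRS = 99.00° ✓; |RS| = 21.10 ✓; ∠(RS, SQ) = 83.00° ✗; |SQ| = 10.20 ✓.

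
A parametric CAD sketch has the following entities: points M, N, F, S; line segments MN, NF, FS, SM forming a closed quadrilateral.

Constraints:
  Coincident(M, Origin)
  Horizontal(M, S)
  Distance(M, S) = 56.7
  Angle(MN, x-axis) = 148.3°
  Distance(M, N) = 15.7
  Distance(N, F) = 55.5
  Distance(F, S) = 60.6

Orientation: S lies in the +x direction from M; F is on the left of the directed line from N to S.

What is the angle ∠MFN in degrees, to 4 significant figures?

16.30°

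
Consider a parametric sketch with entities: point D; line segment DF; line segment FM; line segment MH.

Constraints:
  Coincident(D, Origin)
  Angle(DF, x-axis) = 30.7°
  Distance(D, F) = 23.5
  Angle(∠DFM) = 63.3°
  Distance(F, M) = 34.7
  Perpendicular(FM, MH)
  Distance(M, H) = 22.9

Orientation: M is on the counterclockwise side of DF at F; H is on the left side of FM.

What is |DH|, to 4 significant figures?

24.22

D is at the origin; DF runs at 30.7° with length 23.5, so F = 23.5·(cos 30.7°, sin 30.7°) = (20.21, 12.00). ∠DFM = 63.3°, so FM runs at 30.7° + (180° − 63.3°) = 147.4° from the x-axis; with |FM| = 34.7, M = F + 34.7·(cos 147.4°, sin 147.4°) = (-9.027, 30.69). The perpendicularity gives MH at right angles to FM; with |MH| = 22.9 on the left of FM, H = M + 22.9·(-0.5388, -0.8425) = (-21.36, 11.40). Then |DH| = |H − D| = 24.22.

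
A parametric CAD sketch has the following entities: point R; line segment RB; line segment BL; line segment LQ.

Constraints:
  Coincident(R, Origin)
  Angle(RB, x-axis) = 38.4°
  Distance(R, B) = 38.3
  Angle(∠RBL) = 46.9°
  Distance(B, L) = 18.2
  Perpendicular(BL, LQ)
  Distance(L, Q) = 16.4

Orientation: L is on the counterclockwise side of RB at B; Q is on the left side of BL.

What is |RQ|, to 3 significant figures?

14.0

R is at the origin; RB runs at 38.4° with length 38.3, so B = 38.3·(cos 38.4°, sin 38.4°) = (30.0, 23.8). ∠RBL = 46.9°, so BL runs at 38.4° + (180° − 46.9°) = 172° from the x-axis; with |BL| = 18.2, L = B + 18.2·(cos 172°, sin 172°) = (12.0, 26.5). BL is perpendicular to LQ; with |LQ| = 16.4 on the left of BL, Q = L + 16.4·(-0.148, -0.989) = (9.59, 10.3). Then |RQ| = |Q − R| = 14.0.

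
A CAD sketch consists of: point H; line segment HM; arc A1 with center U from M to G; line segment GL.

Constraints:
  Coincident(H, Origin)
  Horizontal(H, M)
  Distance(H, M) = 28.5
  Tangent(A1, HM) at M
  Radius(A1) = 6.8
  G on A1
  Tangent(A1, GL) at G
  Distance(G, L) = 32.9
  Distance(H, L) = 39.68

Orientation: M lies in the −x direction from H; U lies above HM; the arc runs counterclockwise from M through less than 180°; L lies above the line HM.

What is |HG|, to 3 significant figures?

22.5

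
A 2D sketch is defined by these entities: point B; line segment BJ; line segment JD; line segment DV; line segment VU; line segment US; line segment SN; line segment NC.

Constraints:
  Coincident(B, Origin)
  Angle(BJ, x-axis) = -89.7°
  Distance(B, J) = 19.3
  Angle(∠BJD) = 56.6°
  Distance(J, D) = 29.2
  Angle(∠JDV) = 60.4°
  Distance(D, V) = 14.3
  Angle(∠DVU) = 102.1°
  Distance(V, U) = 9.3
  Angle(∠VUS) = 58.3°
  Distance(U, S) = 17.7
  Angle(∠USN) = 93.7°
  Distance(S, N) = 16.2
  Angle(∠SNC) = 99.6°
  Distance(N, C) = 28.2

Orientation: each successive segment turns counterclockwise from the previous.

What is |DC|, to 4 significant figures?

33.37

B is at the origin; BJ runs at -89.7° with length 19.3, so J = (0.1011, -19.30). ∠BJD = 56.6° gives JD at 33.70° from the x-axis; with |JD| = 29.2, D = (24.39, -3.098). ∠JDV = 60.4° gives DV at 153.3° from the x-axis; with |DV| = 14.3, V = (11.62, 3.327). ∠DVU = 102.1° gives VU at -128.8° from the x-axis; with |VU| = 9.3, U = (5.791, -3.921). ∠VUS = 58.3° gives US at -7.100° from the x-axis; with |US| = 17.7, S = (23.36, -6.109). ∠USN = 93.7° gives SN at 79.20° from the x-axis; with |SN| = 16.2, N = (26.39, 9.804). ∠SNC = 99.6° gives NC at 159.6° from the x-axis; with |NC| = 28.2, C = (-0.04001, 19.63). Then |DC| = |C − D| = 33.37.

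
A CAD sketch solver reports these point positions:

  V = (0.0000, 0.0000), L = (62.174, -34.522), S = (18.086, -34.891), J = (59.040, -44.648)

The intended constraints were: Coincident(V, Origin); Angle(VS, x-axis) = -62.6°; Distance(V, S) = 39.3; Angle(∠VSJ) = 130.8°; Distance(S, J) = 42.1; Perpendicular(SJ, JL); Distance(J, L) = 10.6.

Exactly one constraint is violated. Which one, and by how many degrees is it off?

Perpendicular(SJ, JL) — off by 3.80°.

V = (0.00, 0.00) ✓; VS at -62.60° ✓; |VS| = 39.30 ✓; ∠VSJ = 130.8° ✓; |SJ| = 42.10 ✓; ∠(SJ, JL) = 86.20° ✗; |JL| = 10.60 ✓.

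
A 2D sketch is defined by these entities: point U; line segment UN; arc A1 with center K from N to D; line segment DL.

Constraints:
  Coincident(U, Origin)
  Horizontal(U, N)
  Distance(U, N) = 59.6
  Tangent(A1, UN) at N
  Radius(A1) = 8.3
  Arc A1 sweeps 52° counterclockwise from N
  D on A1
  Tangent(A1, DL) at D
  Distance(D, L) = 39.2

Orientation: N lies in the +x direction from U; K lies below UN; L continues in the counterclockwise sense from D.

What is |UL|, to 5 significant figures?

44.701

U is at the origin; U and N share the same y with |UN| = 59.6 and N on the +x side, so N = (59.600, 0.0000). A1 meets UN tangentially, so KN is at right angles to UN, so K = N + (0, -8.3) = (59.600, -8.3000). On A1, N sits at bearing 90° from K; a 52° counterclockwise sweep puts D at bearing 142°, so D = K + 8.3·(cos 142°, sin 142°) = (53.060, -3.1900). The tangent condition forces KD to be normal to DL, so DL runs along (−sin 142°, cos 142°); with |DL| = 39.2, L = (28.926, -34.080). Then |UL| = |L − U| = 44.701.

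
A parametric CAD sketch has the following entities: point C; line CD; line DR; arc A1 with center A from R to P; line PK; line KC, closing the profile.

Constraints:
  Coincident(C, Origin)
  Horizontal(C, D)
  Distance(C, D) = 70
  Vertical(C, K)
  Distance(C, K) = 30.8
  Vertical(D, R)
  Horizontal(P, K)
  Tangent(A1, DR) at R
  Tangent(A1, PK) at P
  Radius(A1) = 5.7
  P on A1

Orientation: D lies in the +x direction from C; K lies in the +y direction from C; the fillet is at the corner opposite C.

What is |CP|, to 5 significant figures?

71.296

The virtual corner opposite C is at (70.000, 30.800). Since A1 is tangent to DR there, AR ⟂ DR and A1 meets PK tangentially, so AP is at right angles to PK, with radius 5.7, so the center A sits 5.7 in from both sides at A = (64.300, 25.100). That places the tangent points at R = (70.000, 25.100) on DR and P = (64.300, 30.800) on PK. Then |CP| = |P − C| = 71.296.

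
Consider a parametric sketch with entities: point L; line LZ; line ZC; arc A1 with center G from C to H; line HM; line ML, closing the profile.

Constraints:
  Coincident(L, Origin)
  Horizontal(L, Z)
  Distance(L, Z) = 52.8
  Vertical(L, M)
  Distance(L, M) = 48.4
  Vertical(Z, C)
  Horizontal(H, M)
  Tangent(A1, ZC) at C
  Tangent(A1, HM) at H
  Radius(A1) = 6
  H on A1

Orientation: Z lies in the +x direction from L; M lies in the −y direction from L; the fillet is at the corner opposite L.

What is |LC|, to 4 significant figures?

67.72

L is at the origin; L and Z share the same y with |LZ| = 52.8 and Z on the +x side, so Z = (52.80, 0.000). L and M share the same x with |LM| = 48.4 and M on the −y side, so M = (0.000, -48.40). The virtual corner opposite L is at (52.80, -48.40). A1 meets ZC tangentially, so GC is at right angles to ZC and the tangent condition forces GH to be normal to HM, with radius 6.0, so the center G sits 6.0 in from both sides at G = (46.80, -42.40). That places the tangent points at C = (52.80, -42.40) on ZC and H = (46.80, -48.40) on HM. Then |LC| = |C − L| = 67.72.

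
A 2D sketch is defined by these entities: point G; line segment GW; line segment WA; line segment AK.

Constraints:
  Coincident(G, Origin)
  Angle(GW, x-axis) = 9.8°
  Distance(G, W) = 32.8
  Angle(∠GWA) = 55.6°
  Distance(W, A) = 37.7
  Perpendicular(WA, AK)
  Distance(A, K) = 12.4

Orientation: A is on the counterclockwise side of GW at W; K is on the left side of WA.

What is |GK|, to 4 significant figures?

24.13

G is at the origin; GW runs at 9.8° with length 32.8, so W = 32.8·(cos 9.8°, sin 9.8°) = (32.32, 5.583). ∠GWA = 55.6°, so WA runs at 9.8° + (180° − 55.6°) = 134.2° from the x-axis; with |WA| = 37.7, A = W + 37.7·(cos 134.2°, sin 134.2°) = (6.038, 32.61). WA ⟂ AK; with |AK| = 12.4 on the left of WA, K = A + 12.4·(-0.7169, -0.6972) = (-2.851, 23.97). Then |GK| = |K − G| = 24.13.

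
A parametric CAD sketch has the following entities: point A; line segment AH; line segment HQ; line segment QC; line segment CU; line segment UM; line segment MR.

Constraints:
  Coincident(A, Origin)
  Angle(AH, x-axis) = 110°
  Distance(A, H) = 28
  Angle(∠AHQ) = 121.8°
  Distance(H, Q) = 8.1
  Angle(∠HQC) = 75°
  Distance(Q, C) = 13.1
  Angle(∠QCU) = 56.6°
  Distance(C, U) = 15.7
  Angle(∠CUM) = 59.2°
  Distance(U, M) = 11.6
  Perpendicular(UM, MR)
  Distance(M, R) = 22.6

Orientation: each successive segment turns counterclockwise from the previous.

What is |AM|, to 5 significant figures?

32.334

A is at the origin; AH runs at 110.0° with length 28.0, so H = (-9.5766, 26.311). ∠AHQ = 121.8° gives HQ at 168.20° from the x-axis; with |HQ| = 8.1, Q = (-17.505, 27.968). ∠HQC = 75.0° gives QC at -86.800° from the x-axis; with |QC| = 13.1, C = (-16.774, 14.888). ∠QCU = 56.6° gives CU at 36.600° from the x-axis; with |CU| = 15.7, U = (-4.1699, 24.249). ∠CUM = 59.2° gives UM at 157.40° from the x-axis; with |UM| = 11.6, M = (-14.879, 28.707). Then |AM| = |M − A| = 32.334.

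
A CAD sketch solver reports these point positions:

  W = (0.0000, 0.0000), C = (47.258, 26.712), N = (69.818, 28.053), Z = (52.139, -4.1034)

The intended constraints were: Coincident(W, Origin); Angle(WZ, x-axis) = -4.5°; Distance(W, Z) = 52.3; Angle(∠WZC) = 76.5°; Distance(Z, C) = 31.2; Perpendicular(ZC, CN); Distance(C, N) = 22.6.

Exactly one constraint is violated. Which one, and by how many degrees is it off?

Perpendicular(ZC, CN) — off by 5.60°.

W = (0.00, 0.00) ✓; WZ at -4.500° ✓; |WZ| = 52.30 ✓; ∠WZC = 76.50° ✓; |ZC| = 31.20 ✓; ∠(ZC, CN) = 95.60° ✗; |CN| = 22.60 ✓.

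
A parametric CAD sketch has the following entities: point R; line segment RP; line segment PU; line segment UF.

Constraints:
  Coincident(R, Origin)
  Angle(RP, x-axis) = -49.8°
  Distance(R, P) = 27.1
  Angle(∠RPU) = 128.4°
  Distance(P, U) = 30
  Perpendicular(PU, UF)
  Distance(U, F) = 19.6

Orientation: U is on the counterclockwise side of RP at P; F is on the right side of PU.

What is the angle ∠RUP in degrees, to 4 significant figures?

24.39°

R is at the origin; RP runs at -49.8° with length 27.1, so P = 27.1·(cos -49.8°, sin -49.8°) = (17.49, -20.70). ∠RPU = 128.4°, so PU runs at -49.8° + (180° − 128.4°) = 1.800° from the x-axis; with |PU| = 30.0, U = P + 30.0·(cos 1.800°, sin 1.800°) = (47.48, -19.76). Then cos ∠RUP = UR·UP / (|UR||UP|), giving 24.39°.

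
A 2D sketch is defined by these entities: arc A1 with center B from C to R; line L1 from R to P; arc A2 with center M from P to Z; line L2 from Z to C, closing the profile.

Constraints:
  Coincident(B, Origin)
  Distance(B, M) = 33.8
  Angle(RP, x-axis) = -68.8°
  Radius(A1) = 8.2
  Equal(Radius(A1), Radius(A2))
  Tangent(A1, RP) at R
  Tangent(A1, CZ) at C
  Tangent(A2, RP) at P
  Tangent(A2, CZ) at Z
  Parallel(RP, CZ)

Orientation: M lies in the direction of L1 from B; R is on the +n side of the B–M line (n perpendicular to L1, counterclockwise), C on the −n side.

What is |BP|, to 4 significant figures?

34.78

The slot axis is L1's direction at -68.8°, so u = (cos -68.8°, sin -68.8°) = (0.3616, -0.9323) and n = (−sin -68.8°, cos -68.8°) = (0.9323, 0.3616). B is at the origin and M lies 33.8 along u from B, so M = 33.8·u = (12.22, -31.51). Tangency of A1 to both parallel lines with radius 8.2 puts R and C at B ± 8.2·n: R = (7.645, 2.965), C = (-7.645, -2.965). Equal radii place P and Z the same way about M: P = M + 8.2·n = (19.87, -28.55), Z = M − 8.2·n = (4.578, -34.48). Then |BP| = |P − B| = 34.78.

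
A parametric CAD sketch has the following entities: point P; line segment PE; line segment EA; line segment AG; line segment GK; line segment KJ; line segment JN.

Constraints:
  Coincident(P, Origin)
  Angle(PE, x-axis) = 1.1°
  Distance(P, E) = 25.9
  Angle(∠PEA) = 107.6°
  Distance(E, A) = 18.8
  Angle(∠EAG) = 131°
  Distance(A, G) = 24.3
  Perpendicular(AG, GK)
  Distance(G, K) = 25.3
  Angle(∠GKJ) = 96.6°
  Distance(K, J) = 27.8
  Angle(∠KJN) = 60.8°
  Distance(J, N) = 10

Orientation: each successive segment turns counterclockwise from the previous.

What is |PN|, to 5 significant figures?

17.044

∠GKJ = 96.6° gives KJ at -64.100° from the x-axis; with |KJ| = 27.8, J = (8.9836, 0.41605). ∠KJN = 60.8° gives JN at 55.100° from the x-axis; with |JN| = 10.0, N = (14.705, 8.6176). Then |PN| = |N − P| = 17.044.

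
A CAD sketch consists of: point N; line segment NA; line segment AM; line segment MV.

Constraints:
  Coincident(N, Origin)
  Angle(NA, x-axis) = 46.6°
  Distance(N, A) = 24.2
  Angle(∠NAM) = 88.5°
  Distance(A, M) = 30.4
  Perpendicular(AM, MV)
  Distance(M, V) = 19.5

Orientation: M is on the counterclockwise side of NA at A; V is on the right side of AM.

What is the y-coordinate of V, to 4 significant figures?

52.40

∠NAM = 88.5°, so AM runs at 46.6° + (180° − 88.5°) = 138.1° from the x-axis; with |AM| = 30.4, M = A + 30.4·(cos 138.1°, sin 138.1°) = (-6.000, 37.89). AM is perpendicular to MV; with |MV| = 19.5 on the right of AM, V = M + 19.5·(0.6678, 0.7443) = (7.023, 52.40). So V.y = 52.40.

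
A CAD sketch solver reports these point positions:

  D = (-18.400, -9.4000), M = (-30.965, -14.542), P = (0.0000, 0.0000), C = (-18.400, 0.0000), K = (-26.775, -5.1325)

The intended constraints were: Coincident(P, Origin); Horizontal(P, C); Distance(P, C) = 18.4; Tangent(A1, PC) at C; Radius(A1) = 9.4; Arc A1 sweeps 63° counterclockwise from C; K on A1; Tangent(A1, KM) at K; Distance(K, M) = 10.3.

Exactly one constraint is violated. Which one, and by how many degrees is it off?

Tangent(A1, KM) at K — off by 3.00°.

P = (0.00, 0.00) ✓; P.y = 0.00, C.y = 0.00 ✓; |PC| = 18.40 ✓; ∠(DC, CP) = 90.00° ✓; |DC| = 9.400 ✓; bearing(D→K) − bearing(D→C) = 63.00° ✓; |DK| = 9.400 ✓; ∠(DK, KM) = 87.00° ✗; |KM| = 10.30 ✓.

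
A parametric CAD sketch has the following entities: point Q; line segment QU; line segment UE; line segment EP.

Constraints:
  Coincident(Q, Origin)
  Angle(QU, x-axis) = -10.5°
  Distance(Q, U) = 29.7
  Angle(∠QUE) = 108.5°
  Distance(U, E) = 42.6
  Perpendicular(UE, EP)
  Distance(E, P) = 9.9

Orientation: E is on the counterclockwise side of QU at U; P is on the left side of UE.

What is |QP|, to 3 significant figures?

55.1

Q is at the origin; QU runs at -10.5° with length 29.7, so U = 29.7·(cos -10.5°, sin -10.5°) = (29.2, -5.41). ∠QUE = 108.5°, so UE runs at -10.5° + (180° − 108.5°) = 61.0° from the x-axis; with |UE| = 42.6, E = U + 42.6·(cos 61.0°, sin 61.0°) = (49.9, 31.8). The perpendicularity gives EP at right angles to UE; with |EP| = 9.9 on the left of UE, P = E + 9.9·(-0.875, 0.485) = (41.2, 36.6). Then |QP| = |P − Q| = 55.1.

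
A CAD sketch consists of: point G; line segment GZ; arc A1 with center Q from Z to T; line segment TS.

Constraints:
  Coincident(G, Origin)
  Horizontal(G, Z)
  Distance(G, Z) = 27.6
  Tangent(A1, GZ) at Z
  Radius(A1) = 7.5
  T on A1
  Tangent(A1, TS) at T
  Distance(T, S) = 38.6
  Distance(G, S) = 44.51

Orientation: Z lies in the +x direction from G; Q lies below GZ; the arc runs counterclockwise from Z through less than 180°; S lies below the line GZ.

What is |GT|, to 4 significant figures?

21.10

G is at the origin; GZ is horizontal with |GZ| = 27.6 and Z on the +x side, so Z = (27.60, 0.000). Since A1 is tangent to GZ there, QZ ⟂ GZ, so Q = Z + (0, -7.5) = (27.60, -7.500). Since QT ⟂ TS (tangency), |QS| = √(7.5² + 38.6²) = 39.32 regardless of where T sits on A1. So S lies on both circle(G, 44.51) and circle(Q, 39.32); the below-GZ intersection is S = (10.98, -43.14). T is the foot of the tangent from S: T = (20.32, -5.684).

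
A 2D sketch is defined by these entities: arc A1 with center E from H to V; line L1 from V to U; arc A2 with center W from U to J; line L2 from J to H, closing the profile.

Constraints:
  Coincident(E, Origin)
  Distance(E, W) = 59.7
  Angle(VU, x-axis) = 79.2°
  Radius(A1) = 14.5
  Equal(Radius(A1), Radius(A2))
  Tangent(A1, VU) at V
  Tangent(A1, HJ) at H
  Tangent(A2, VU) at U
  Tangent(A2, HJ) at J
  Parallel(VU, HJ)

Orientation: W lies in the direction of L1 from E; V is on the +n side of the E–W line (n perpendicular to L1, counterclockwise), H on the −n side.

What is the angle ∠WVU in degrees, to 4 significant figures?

13.65°

The slot axis is L1's direction at 79.2°, so u = (cos 79.2°, sin 79.2°) = (0.1874, 0.9823) and n = (−sin 79.2°, cos 79.2°) = (-0.9823, 0.1874). E is at the origin and W lies 59.7 along u from E, so W = 59.7·u = (11.19, 58.64). Tangency of A1 to both parallel lines with radius 14.5 puts V and H at E ± 14.5·n: V = (-14.24, 2.717), H = (14.24, -2.717). Equal radii place U and J the same way about W: U = W + 14.5·n = (-3.057, 61.36), J = W − 14.5·n = (25.43, 55.93). Then cos ∠WVU = VW·VU / (|VW||VU|), giving 13.65°.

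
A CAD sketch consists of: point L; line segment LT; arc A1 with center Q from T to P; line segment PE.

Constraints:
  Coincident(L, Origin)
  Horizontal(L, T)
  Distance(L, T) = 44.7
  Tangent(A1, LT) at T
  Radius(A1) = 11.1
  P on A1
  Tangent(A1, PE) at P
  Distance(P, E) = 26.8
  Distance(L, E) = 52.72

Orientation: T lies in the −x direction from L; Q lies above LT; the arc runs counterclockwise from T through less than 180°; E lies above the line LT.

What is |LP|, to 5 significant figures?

35.710

Checks: |QP| = 11.10 ✓; ∠(QP, PE) = 90.00° ✓; |PE| = 26.80 ✓; |LE| = 52.72 ✓.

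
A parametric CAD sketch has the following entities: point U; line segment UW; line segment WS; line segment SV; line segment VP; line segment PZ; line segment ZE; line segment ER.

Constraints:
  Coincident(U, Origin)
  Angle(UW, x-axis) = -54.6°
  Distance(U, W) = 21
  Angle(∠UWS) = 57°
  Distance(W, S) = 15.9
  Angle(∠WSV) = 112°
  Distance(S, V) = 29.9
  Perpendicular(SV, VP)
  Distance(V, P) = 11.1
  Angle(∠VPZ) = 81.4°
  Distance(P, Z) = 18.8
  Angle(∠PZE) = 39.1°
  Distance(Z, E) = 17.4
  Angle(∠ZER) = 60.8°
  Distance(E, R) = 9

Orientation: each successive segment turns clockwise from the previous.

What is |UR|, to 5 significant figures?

12.067

U is at the origin; UW runs at -54.6° with length 21.0, so W = (12.165, -17.118). ∠UWS = 57.0° gives WS at -177.60° from the x-axis; with |WS| = 15.9, S = (-3.7211, -17.784). ∠WSV = 112.0° gives SV at 114.40° from the x-axis; with |SV| = 29.9, V = (-16.073, 9.4459). SV is perpendicular to VP, so VP runs at 24.400°; with |VP| = 11.1, P = (-5.9644, 14.031). ∠VPZ = 81.4° gives PZ at -74.200° from the x-axis; with |PZ| = 18.8, Z = (-0.84551, -4.0583). ∠PZE = 39.1° gives ZE at 144.90° from the x-axis; with |ZE| = 17.4, E = (-15.081, 5.9468). ∠ZER = 60.8° gives ER at 25.700° from the x-axis; with |ER| = 9.0, R = (-6.9716, 9.8497). Then |UR| = |R − U| = 12.067.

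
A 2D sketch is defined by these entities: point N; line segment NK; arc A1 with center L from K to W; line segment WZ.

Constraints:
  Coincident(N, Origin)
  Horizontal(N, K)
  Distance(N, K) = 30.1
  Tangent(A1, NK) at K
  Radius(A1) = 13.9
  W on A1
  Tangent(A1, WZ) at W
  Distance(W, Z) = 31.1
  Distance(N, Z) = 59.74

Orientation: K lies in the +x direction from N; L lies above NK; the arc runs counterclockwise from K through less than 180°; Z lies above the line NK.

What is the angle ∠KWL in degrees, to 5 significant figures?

38.277°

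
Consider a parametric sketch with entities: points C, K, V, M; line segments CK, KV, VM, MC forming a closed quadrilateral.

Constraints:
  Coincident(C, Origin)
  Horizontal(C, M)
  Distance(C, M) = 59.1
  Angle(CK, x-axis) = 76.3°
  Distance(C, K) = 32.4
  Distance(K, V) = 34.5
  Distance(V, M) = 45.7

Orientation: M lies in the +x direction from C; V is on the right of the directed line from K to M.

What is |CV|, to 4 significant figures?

13.71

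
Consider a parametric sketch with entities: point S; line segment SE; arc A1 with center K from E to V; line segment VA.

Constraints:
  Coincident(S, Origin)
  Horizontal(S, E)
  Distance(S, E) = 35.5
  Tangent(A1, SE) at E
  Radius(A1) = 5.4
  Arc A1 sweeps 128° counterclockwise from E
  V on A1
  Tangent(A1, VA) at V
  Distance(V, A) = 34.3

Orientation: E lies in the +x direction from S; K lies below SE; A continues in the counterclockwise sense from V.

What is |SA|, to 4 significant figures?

63.40

S is at the origin; SE is horizontal with |SE| = 35.5 and E on the +x side, so E = (35.50, 0.000). The tangent condition forces KE to be normal to SE, so K = E + (0, -5.4) = (35.50, -5.400). On A1, E sits at bearing 90° from K; a 128° counterclockwise sweep puts V at bearing 218°, so V = K + 5.4·(cos 218°, sin 218°) = (31.24, -8.725). The tangent condition forces KV to be normal to VA, so VA runs along (−sin 218°, cos 218°); with |VA| = 34.3, A = (52.36, -35.75). Then |SA| = |A − S| = 63.40.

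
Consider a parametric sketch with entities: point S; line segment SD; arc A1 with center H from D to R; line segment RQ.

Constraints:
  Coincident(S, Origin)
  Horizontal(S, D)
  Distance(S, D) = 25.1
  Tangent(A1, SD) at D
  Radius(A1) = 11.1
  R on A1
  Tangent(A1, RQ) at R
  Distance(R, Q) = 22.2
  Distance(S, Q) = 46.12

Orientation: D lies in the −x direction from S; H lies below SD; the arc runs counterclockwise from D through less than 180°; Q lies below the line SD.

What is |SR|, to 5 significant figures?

38.482

Checks: |HD| = 11.10 ✓; |HR| = 11.10 ✓; ∠(HR, RQ) = 90.00° ✓; |RQ| = 22.20 ✓; |SQ| = 46.12 ✓.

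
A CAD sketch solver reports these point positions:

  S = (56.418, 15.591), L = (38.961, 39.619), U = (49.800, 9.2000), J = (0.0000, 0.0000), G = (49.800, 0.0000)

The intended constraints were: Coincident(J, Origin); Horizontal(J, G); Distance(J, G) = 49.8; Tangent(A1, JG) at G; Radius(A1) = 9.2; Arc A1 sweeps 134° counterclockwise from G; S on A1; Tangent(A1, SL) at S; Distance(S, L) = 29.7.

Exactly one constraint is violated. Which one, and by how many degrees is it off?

Tangent(A1, SL) at S — off by 8.00°.

J = (0.00, 0.00) ✓; J.y = 0.00, G.y = 0.00 ✓; |JG| = 49.80 ✓; ∠(UG, GJ) = 90.00° ✓; |UG| = 9.200 ✓; bearing(U→S) − bearing(U→G) = 134.0° ✓; |US| = 9.200 ✓; ∠(US, SL) = 98.00° ✗; |SL| = 29.70 ✓.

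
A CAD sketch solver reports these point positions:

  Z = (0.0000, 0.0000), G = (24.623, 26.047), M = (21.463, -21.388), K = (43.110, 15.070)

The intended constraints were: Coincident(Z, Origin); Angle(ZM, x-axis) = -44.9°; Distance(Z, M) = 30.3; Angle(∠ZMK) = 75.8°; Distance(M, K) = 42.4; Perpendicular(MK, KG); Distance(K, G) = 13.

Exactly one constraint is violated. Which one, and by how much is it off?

Distance(K, G) = 13 — off by 8.50.

Z = (0.00, 0.00) ✓; ZM at -44.90° ✓; |ZM| = 30.30 ✓; ∠ZMK = 75.80° ✓; |MK| = 42.40 ✓; ∠(MK, KG) = 90.00° ✓; |KG| = 21.50 ✗.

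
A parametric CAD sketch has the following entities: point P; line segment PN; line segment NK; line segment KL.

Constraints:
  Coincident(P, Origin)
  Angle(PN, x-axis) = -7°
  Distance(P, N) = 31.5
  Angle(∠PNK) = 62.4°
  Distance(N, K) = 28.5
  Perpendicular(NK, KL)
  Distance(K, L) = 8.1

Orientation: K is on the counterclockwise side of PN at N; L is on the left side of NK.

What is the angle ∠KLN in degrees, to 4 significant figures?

74.13°

P is at the origin; PN runs at -7.0° with length 31.5, so N = 31.5·(cos -7.0°, sin -7.0°) = (31.27, -3.839). ∠PNK = 62.4°, so NK runs at -7.0° + (180° − 62.4°) = 110.6° from the x-axis; with |NK| = 28.5, K = N + 28.5·(cos 110.6°, sin 110.6°) = (21.24, 22.84). The perpendicularity gives KL at right angles to NK; with |KL| = 8.1 on the left of NK, L = K + 8.1·(-0.9361, -0.3518) = (13.66, 19.99). Then cos ∠KLN = LK·LN / (|LK||LN|), giving 74.13°.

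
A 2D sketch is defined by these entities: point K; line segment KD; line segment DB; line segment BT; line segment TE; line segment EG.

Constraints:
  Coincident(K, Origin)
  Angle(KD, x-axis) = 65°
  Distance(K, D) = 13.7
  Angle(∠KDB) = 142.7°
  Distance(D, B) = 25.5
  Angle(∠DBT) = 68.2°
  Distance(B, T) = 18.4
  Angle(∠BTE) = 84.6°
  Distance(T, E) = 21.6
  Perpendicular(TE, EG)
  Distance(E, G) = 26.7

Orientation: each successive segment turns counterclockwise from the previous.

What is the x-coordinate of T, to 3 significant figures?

-14.9

∠KDB = 142.7° gives DB at 102° from the x-axis; with |DB| = 25.5, B = (0.358, 37.3). ∠DBT = 68.2° gives BT at -146° from the x-axis; with |BT| = 18.4, T = (-14.9, 27.0). So T.x = -14.9.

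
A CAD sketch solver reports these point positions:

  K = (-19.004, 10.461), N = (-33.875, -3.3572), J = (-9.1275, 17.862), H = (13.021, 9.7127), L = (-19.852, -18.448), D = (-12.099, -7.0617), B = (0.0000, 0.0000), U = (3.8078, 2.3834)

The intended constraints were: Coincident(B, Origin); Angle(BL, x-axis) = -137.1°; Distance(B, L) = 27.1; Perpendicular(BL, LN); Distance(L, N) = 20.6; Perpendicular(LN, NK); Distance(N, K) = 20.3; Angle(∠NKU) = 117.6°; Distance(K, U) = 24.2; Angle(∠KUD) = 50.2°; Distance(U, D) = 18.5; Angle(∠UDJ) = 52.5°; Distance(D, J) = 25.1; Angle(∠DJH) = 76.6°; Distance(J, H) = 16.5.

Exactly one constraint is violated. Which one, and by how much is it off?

Distance(J, H) = 16.5 — off by 7.10.

B = (0.00, 0.00) ✓; BL at -137.1° ✓; |BL| = 27.10 ✓; ∠(BL, LN) = 90.00° ✓; |LN| = 20.60 ✓; ∠(LN, NK) = 90.00° ✓; |NK| = 20.30 ✓; ∠NKU = 117.6° ✓; |KU| = 24.20 ✓; ∠KUD = 50.20° ✓; |UD| = 18.50 ✓; ∠UDJ = 52.50° ✓; |DJ| = 25.10 ✓; ∠DJH = 76.60° ✓; |JH| = 23.60 ✗.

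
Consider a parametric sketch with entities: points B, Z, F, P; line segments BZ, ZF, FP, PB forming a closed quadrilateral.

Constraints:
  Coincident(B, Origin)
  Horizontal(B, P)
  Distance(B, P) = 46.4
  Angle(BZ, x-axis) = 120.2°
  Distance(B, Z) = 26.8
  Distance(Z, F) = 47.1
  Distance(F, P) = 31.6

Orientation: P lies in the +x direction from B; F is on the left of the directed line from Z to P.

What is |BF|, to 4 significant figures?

43.98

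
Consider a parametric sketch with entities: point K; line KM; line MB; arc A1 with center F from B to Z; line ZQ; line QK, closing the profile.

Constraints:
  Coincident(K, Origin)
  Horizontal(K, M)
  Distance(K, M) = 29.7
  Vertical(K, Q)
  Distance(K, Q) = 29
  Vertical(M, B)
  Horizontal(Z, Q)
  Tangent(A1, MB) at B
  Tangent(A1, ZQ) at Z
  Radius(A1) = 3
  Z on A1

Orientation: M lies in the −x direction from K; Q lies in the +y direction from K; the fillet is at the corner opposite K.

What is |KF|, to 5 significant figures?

37.268

K is at the origin; KM is horizontal with |KM| = 29.7 and M on the −x side, so M = (-29.700, 0.0000). K and Q share the same x with |KQ| = 29.0 and Q on the +y side, so Q = (0.0000, 29.000). The virtual corner opposite K is at (-29.700, 29.000). The tangent condition forces FB to be normal to MB and tangency of A1 to ZQ means the radius FZ is perpendicular to ZQ, with radius 3.0, so the center F sits 3.0 in from both sides at F = (-26.700, 26.000). Then |KF| = |F − K| = 37.268.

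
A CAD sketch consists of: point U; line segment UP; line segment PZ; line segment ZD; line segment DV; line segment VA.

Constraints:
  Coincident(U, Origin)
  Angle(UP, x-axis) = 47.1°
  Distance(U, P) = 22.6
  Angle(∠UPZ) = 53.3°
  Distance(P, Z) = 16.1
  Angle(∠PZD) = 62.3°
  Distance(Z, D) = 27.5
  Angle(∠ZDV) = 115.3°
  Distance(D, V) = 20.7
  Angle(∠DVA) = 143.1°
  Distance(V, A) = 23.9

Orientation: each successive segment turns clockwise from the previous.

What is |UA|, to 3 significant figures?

50.3

U is at the origin; UP runs at 47.1° with length 22.6, so P = (15.4, 16.6). ∠UPZ = 53.3° gives PZ at -79.6° from the x-axis; with |PZ| = 16.1, Z = (18.3, 0.720). ∠PZD = 62.3° gives ZD at 163° from the x-axis; with |ZD| = 27.5, D = (-7.97, 8.90). ∠ZDV = 115.3° gives DV at 98.0° from the x-axis; with |DV| = 20.7, V = (-10.8, 29.4). ∠DVA = 143.1° gives VA at 61.1° from the x-axis; with |VA| = 23.9, A = (0.704, 50.3). Then |UA| = |A − U| = 50.3.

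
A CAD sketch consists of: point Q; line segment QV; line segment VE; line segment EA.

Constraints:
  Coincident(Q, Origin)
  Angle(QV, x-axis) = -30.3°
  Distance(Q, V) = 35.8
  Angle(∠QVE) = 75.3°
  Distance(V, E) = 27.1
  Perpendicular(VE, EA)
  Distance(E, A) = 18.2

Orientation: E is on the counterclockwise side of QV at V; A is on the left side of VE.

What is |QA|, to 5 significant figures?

24.381

∠QVE = 75.3°, so VE runs at -30.3° + (180° − 75.3°) = 74.400° from the x-axis; with |VE| = 27.1, E = V + 27.1·(cos 74.400°, sin 74.400°) = (38.197, 8.0396). The perpendicularity gives EA at right angles to VE; with |EA| = 18.2 on the left of VE, A = E + 18.2·(-0.96316, 0.26892) = (20.668, 12.934). Then |QA| = |A − Q| = 24.381.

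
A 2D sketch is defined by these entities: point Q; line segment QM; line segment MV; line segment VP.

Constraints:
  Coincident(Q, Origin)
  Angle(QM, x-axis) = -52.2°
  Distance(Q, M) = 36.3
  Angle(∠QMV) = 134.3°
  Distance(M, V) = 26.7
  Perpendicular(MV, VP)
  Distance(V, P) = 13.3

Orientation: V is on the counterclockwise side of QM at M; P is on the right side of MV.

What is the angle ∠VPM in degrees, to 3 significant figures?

63.5°

Q is at the origin; QM runs at -52.2° with length 36.3, so M = 36.3·(cos -52.2°, sin -52.2°) = (22.2, -28.7). ∠QMV = 134.3°, so MV runs at -52.2° + (180° − 134.3°) = -6.50° from the x-axis; with |MV| = 26.7, V = M + 26.7·(cos -6.50°, sin -6.50°) = (48.8, -31.7). MV is perpendicular to VP; with |VP| = 13.3 on the right of MV, P = V + 13.3·(-0.113, -0.994) = (47.3, -44.9). Then cos ∠VPM = PV·PM / (|PV||PM|), giving 63.5°.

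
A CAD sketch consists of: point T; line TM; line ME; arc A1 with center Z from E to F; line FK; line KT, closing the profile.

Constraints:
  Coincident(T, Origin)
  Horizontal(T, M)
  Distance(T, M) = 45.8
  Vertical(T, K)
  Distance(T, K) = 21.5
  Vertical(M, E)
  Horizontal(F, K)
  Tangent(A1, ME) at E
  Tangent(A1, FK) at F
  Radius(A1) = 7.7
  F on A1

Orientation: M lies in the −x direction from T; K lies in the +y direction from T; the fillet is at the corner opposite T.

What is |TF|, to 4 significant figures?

43.75

The virtual corner opposite T is at (-45.80, 21.50). Tangency of A1 to ME means the radius ZE is perpendicular to ME and since A1 is tangent to FK there, ZF ⟂ FK, with radius 7.7, so the center Z sits 7.7 in from both sides at Z = (-38.10, 13.80). That places the tangent points at E = (-45.80, 13.80) on ME and F = (-38.10, 21.50) on FK. Then |TF| = |F − T| = 43.75.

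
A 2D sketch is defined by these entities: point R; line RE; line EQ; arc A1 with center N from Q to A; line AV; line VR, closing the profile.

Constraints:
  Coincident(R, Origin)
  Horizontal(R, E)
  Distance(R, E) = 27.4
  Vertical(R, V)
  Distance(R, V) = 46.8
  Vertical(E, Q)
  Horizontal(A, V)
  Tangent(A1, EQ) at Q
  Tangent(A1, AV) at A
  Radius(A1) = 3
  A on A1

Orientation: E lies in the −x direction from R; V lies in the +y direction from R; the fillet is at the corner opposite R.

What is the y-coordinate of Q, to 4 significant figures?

43.80

R is at the origin; R and E share the same y with |RE| = 27.4 and E on the −x side, so E = (-27.40, 0.000). R and V share the same x with |RV| = 46.8 and V on the +y side, so V = (0.000, 46.80). The virtual corner opposite R is at (-27.40, 46.80). A1 meets EQ tangentially, so NQ is at right angles to EQ and since A1 is tangent to AV there, NA ⟂ AV, with radius 3.0, so the center N sits 3.0 in from both sides at N = (-24.40, 43.80). That places the tangent points at Q = (-27.40, 43.80) on EQ and A = (-24.40, 46.80) on AV. So Q.y = 43.80.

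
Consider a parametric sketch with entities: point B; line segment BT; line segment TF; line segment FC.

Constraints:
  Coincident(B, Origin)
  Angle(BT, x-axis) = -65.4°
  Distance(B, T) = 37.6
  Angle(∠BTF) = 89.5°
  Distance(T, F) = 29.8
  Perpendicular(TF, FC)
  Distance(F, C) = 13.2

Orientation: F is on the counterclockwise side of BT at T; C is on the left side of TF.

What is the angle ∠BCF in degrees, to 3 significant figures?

130°

B is at the origin; BT runs at -65.4° with length 37.6, so T = 37.6·(cos -65.4°, sin -65.4°) = (15.7, -34.2). ∠BTF = 89.5°, so TF runs at -65.4° + (180° − 89.5°) = 25.1° from the x-axis; with |TF| = 29.8, F = T + 29.8·(cos 25.1°, sin 25.1°) = (42.6, -21.5). The perpendicularity gives FC at right angles to TF; with |FC| = 13.2 on the left of TF, C = F + 13.2·(-0.424, 0.906) = (37.0, -9.59). Then cos ∠BCF = CB·CF / (|CB||CF|), giving 130°.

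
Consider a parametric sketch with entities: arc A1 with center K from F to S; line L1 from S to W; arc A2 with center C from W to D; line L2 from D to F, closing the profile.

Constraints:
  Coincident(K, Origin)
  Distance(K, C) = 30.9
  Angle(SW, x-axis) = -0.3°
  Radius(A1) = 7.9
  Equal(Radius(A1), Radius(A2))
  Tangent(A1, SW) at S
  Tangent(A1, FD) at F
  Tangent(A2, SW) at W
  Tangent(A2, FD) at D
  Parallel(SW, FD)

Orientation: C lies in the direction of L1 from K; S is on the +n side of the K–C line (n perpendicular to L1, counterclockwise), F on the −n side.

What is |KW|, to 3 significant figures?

31.9

The slot axis is L1's direction at -0.3°, so u = (cos -0.3°, sin -0.3°) = (1.00, -0.00524) and n = (−sin -0.3°, cos -0.3°) = (0.00524, 1.00). K is at the origin and C lies 30.9 along u from K, so C = 30.9·u = (30.9, -0.162). Tangency of A1 to both parallel lines with radius 7.9 puts S and F at K ± 7.9·n: S = (0.0414, 7.90), F = (-0.0414, -7.90). Equal radii place W and D the same way about C: W = C + 7.9·n = (30.9, 7.74), D = C − 7.9·n = (30.9, -8.06). Then |KW| = |W − K| = 31.9.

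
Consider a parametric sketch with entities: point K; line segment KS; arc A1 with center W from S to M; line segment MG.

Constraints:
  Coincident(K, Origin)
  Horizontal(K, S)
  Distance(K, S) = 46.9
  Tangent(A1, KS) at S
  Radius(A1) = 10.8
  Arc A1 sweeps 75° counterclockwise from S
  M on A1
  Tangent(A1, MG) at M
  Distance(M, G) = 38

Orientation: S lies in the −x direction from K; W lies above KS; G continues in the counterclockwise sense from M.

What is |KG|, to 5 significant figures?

52.041

On A1, S sits at bearing -90° from W; a 75° counterclockwise sweep puts M at bearing -15°, so M = W + 10.8·(cos -15°, sin -15°) = (-36.468, 8.0048). Tangency of A1 to MG means the radius WM is perpendicular to MG, so MG runs along (−sin -15°, cos -15°); with |MG| = 38.0, G = (-26.633, 44.710). Then |KG| = |G − K| = 52.041.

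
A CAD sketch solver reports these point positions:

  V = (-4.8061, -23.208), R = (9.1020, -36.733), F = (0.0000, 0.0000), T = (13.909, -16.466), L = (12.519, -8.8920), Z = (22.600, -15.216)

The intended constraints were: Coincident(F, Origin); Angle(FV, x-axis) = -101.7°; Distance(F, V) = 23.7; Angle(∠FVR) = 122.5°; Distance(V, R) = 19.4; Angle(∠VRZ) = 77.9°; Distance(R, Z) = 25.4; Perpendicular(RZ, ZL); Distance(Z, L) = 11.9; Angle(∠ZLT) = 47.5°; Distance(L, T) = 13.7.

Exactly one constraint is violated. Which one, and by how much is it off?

Distance(L, T) = 13.7 — off by 6.00.

F = (0.00, 0.00) ✓; FV at -101.7° ✓; |FV| = 23.70 ✓; ∠FVR = 122.5° ✓; |VR| = 19.40 ✓; ∠VRZ = 77.90° ✓; |RZ| = 25.40 ✓; ∠(RZ, ZL) = 90.00° ✓; |ZL| = 11.90 ✓; ∠ZLT = 47.50° ✓; |LT| = 7.700 ✗.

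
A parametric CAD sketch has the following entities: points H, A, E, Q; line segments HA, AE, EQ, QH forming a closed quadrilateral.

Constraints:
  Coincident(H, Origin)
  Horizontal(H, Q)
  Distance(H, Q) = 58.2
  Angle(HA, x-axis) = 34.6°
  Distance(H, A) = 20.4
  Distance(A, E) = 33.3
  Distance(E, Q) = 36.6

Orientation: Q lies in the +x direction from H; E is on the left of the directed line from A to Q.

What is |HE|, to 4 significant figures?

53.64

H is at the origin; HQ is horizontal with |HQ| = 58.2 and Q in +x, so Q = (58.2, 0). HA runs at 34.6° with |HA| = 20.4, so A = (16.79, 11.58). E is determined by |AE| = 33.3 and |EQ| = 36.6 together: it lies at the intersection of circle(A, 33.3) and circle(Q, 36.6). With |AQ| = 43.00, the foot of the radical line on AQ is 18.82 from A and the perpendicular offset is √(33.3² − 18.82²) = 27.47. Taking the left-of-AQ solution: E = (42.31, 32.97).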